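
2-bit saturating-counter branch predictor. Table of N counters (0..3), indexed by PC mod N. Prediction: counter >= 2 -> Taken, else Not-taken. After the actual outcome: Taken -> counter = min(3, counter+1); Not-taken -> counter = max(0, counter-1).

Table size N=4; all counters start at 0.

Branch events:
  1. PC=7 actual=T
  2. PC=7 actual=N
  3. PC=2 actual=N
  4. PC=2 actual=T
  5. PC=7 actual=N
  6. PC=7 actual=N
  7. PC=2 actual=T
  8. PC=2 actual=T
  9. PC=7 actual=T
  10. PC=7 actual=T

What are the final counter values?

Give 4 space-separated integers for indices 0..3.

Ev 1: PC=7 idx=3 pred=N actual=T -> ctr[3]=1
Ev 2: PC=7 idx=3 pred=N actual=N -> ctr[3]=0
Ev 3: PC=2 idx=2 pred=N actual=N -> ctr[2]=0
Ev 4: PC=2 idx=2 pred=N actual=T -> ctr[2]=1
Ev 5: PC=7 idx=3 pred=N actual=N -> ctr[3]=0
Ev 6: PC=7 idx=3 pred=N actual=N -> ctr[3]=0
Ev 7: PC=2 idx=2 pred=N actual=T -> ctr[2]=2
Ev 8: PC=2 idx=2 pred=T actual=T -> ctr[2]=3
Ev 9: PC=7 idx=3 pred=N actual=T -> ctr[3]=1
Ev 10: PC=7 idx=3 pred=N actual=T -> ctr[3]=2

Answer: 0 0 3 2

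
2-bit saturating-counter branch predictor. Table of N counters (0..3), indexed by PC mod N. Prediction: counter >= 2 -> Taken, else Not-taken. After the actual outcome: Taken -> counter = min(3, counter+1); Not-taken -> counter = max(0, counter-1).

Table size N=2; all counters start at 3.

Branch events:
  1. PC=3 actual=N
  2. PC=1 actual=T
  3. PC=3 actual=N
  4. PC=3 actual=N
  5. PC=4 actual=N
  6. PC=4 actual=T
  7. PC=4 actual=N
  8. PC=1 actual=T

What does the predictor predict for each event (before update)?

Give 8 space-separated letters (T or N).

Ev 1: PC=3 idx=1 pred=T actual=N -> ctr[1]=2
Ev 2: PC=1 idx=1 pred=T actual=T -> ctr[1]=3
Ev 3: PC=3 idx=1 pred=T actual=N -> ctr[1]=2
Ev 4: PC=3 idx=1 pred=T actual=N -> ctr[1]=1
Ev 5: PC=4 idx=0 pred=T actual=N -> ctr[0]=2
Ev 6: PC=4 idx=0 pred=T actual=T -> ctr[0]=3
Ev 7: PC=4 idx=0 pred=T actual=N -> ctr[0]=2
Ev 8: PC=1 idx=1 pred=N actual=T -> ctr[1]=2

Answer: T T T T T T T N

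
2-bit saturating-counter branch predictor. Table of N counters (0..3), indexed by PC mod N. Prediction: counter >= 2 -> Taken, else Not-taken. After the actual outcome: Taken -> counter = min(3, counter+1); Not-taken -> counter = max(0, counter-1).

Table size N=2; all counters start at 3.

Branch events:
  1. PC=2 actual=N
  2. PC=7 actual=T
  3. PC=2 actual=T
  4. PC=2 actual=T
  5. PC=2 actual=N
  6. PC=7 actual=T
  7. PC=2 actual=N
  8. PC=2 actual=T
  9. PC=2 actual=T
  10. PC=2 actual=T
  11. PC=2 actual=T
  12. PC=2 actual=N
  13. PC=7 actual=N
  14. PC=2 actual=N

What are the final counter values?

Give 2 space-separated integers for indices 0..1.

Answer: 1 2

Derivation:
Ev 1: PC=2 idx=0 pred=T actual=N -> ctr[0]=2
Ev 2: PC=7 idx=1 pred=T actual=T -> ctr[1]=3
Ev 3: PC=2 idx=0 pred=T actual=T -> ctr[0]=3
Ev 4: PC=2 idx=0 pred=T actual=T -> ctr[0]=3
Ev 5: PC=2 idx=0 pred=T actual=N -> ctr[0]=2
Ev 6: PC=7 idx=1 pred=T actual=T -> ctr[1]=3
Ev 7: PC=2 idx=0 pred=T actual=N -> ctr[0]=1
Ev 8: PC=2 idx=0 pred=N actual=T -> ctr[0]=2
Ev 9: PC=2 idx=0 pred=T actual=T -> ctr[0]=3
Ev 10: PC=2 idx=0 pred=T actual=T -> ctr[0]=3
Ev 11: PC=2 idx=0 pred=T actual=T -> ctr[0]=3
Ev 12: PC=2 idx=0 pred=T actual=N -> ctr[0]=2
Ev 13: PC=7 idx=1 pred=T actual=N -> ctr[1]=2
Ev 14: PC=2 idx=0 pred=T actual=N -> ctr[0]=1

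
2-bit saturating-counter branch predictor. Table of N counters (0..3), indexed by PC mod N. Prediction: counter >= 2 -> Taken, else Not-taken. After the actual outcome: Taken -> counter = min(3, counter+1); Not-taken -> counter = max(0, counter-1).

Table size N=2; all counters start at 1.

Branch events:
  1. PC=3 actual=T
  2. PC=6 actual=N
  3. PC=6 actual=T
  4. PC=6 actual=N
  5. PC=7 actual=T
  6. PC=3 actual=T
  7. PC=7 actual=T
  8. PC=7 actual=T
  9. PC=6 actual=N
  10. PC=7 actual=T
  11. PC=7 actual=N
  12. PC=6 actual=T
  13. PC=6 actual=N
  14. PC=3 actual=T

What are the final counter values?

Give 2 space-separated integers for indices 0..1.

Ev 1: PC=3 idx=1 pred=N actual=T -> ctr[1]=2
Ev 2: PC=6 idx=0 pred=N actual=N -> ctr[0]=0
Ev 3: PC=6 idx=0 pred=N actual=T -> ctr[0]=1
Ev 4: PC=6 idx=0 pred=N actual=N -> ctr[0]=0
Ev 5: PC=7 idx=1 pred=T actual=T -> ctr[1]=3
Ev 6: PC=3 idx=1 pred=T actual=T -> ctr[1]=3
Ev 7: PC=7 idx=1 pred=T actual=T -> ctr[1]=3
Ev 8: PC=7 idx=1 pred=T actual=T -> ctr[1]=3
Ev 9: PC=6 idx=0 pred=N actual=N -> ctr[0]=0
Ev 10: PC=7 idx=1 pred=T actual=T -> ctr[1]=3
Ev 11: PC=7 idx=1 pred=T actual=N -> ctr[1]=2
Ev 12: PC=6 idx=0 pred=N actual=T -> ctr[0]=1
Ev 13: PC=6 idx=0 pred=N actual=N -> ctr[0]=0
Ev 14: PC=3 idx=1 pred=T actual=T -> ctr[1]=3

Answer: 0 3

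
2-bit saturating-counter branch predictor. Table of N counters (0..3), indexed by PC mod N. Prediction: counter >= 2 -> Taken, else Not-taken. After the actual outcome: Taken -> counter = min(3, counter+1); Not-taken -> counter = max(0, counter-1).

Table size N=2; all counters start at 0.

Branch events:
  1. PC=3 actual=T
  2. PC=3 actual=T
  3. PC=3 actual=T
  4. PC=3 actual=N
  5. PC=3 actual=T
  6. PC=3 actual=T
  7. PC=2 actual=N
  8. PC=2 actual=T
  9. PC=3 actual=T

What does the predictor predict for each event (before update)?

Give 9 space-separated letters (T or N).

Ev 1: PC=3 idx=1 pred=N actual=T -> ctr[1]=1
Ev 2: PC=3 idx=1 pred=N actual=T -> ctr[1]=2
Ev 3: PC=3 idx=1 pred=T actual=T -> ctr[1]=3
Ev 4: PC=3 idx=1 pred=T actual=N -> ctr[1]=2
Ev 5: PC=3 idx=1 pred=T actual=T -> ctr[1]=3
Ev 6: PC=3 idx=1 pred=T actual=T -> ctr[1]=3
Ev 7: PC=2 idx=0 pred=N actual=N -> ctr[0]=0
Ev 8: PC=2 idx=0 pred=N actual=T -> ctr[0]=1
Ev 9: PC=3 idx=1 pred=T actual=T -> ctr[1]=3

Answer: N N T T T T N N T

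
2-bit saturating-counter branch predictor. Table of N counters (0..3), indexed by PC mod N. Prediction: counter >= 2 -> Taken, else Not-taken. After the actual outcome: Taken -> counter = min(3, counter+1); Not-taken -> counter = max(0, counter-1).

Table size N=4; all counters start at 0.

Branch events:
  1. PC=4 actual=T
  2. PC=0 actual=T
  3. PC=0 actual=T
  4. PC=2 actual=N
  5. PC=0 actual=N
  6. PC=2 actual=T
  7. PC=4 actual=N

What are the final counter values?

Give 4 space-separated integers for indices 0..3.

Ev 1: PC=4 idx=0 pred=N actual=T -> ctr[0]=1
Ev 2: PC=0 idx=0 pred=N actual=T -> ctr[0]=2
Ev 3: PC=0 idx=0 pred=T actual=T -> ctr[0]=3
Ev 4: PC=2 idx=2 pred=N actual=N -> ctr[2]=0
Ev 5: PC=0 idx=0 pred=T actual=N -> ctr[0]=2
Ev 6: PC=2 idx=2 pred=N actual=T -> ctr[2]=1
Ev 7: PC=4 idx=0 pred=T actual=N -> ctr[0]=1

Answer: 1 0 1 0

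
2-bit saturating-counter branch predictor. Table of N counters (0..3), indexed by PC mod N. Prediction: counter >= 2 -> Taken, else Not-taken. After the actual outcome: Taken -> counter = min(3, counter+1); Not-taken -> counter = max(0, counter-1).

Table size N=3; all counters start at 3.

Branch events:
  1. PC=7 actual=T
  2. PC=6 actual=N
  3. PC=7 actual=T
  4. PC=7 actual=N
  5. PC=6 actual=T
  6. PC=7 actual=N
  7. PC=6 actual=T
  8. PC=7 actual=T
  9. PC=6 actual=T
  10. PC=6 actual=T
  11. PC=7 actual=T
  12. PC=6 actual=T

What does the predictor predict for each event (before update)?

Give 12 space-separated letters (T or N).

Ev 1: PC=7 idx=1 pred=T actual=T -> ctr[1]=3
Ev 2: PC=6 idx=0 pred=T actual=N -> ctr[0]=2
Ev 3: PC=7 idx=1 pred=T actual=T -> ctr[1]=3
Ev 4: PC=7 idx=1 pred=T actual=N -> ctr[1]=2
Ev 5: PC=6 idx=0 pred=T actual=T -> ctr[0]=3
Ev 6: PC=7 idx=1 pred=T actual=N -> ctr[1]=1
Ev 7: PC=6 idx=0 pred=T actual=T -> ctr[0]=3
Ev 8: PC=7 idx=1 pred=N actual=T -> ctr[1]=2
Ev 9: PC=6 idx=0 pred=T actual=T -> ctr[0]=3
Ev 10: PC=6 idx=0 pred=T actual=T -> ctr[0]=3
Ev 11: PC=7 idx=1 pred=T actual=T -> ctr[1]=3
Ev 12: PC=6 idx=0 pred=T actual=T -> ctr[0]=3

Answer: T T T T T T T N T T T T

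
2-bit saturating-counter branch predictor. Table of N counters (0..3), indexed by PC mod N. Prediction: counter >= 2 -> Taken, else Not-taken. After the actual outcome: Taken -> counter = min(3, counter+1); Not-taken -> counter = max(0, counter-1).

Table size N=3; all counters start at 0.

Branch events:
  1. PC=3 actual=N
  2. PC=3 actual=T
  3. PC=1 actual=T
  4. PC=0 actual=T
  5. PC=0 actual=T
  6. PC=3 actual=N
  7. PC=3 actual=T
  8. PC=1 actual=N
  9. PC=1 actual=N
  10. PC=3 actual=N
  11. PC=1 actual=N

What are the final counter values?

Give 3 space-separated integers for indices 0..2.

Answer: 2 0 0

Derivation:
Ev 1: PC=3 idx=0 pred=N actual=N -> ctr[0]=0
Ev 2: PC=3 idx=0 pred=N actual=T -> ctr[0]=1
Ev 3: PC=1 idx=1 pred=N actual=T -> ctr[1]=1
Ev 4: PC=0 idx=0 pred=N actual=T -> ctr[0]=2
Ev 5: PC=0 idx=0 pred=T actual=T -> ctr[0]=3
Ev 6: PC=3 idx=0 pred=T actual=N -> ctr[0]=2
Ev 7: PC=3 idx=0 pred=T actual=T -> ctr[0]=3
Ev 8: PC=1 idx=1 pred=N actual=N -> ctr[1]=0
Ev 9: PC=1 idx=1 pred=N actual=N -> ctr[1]=0
Ev 10: PC=3 idx=0 pred=T actual=N -> ctr[0]=2
Ev 11: PC=1 idx=1 pred=N actual=N -> ctr[1]=0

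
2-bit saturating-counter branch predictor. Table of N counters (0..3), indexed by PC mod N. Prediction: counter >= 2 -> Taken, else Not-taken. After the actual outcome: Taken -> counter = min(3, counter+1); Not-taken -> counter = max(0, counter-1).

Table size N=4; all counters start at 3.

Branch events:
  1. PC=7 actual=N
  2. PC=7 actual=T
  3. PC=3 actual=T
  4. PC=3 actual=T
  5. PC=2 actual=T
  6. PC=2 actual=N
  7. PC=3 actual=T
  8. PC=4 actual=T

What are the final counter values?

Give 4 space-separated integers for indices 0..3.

Answer: 3 3 2 3

Derivation:
Ev 1: PC=7 idx=3 pred=T actual=N -> ctr[3]=2
Ev 2: PC=7 idx=3 pred=T actual=T -> ctr[3]=3
Ev 3: PC=3 idx=3 pred=T actual=T -> ctr[3]=3
Ev 4: PC=3 idx=3 pred=T actual=T -> ctr[3]=3
Ev 5: PC=2 idx=2 pred=T actual=T -> ctr[2]=3
Ev 6: PC=2 idx=2 pred=T actual=N -> ctr[2]=2
Ev 7: PC=3 idx=3 pred=T actual=T -> ctr[3]=3
Ev 8: PC=4 idx=0 pred=T actual=T -> ctr[0]=3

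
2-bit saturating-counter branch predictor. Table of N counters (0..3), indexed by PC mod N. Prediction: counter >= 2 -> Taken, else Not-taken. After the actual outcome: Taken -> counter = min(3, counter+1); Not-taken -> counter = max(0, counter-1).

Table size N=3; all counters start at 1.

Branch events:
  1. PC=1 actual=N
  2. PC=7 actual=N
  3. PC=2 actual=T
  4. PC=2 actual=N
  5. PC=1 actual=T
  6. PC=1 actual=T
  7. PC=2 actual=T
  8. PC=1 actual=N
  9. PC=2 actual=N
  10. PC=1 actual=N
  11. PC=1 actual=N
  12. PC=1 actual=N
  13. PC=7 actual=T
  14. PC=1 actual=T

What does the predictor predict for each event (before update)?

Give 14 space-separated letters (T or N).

Answer: N N N T N N N T T N N N N N

Derivation:
Ev 1: PC=1 idx=1 pred=N actual=N -> ctr[1]=0
Ev 2: PC=7 idx=1 pred=N actual=N -> ctr[1]=0
Ev 3: PC=2 idx=2 pred=N actual=T -> ctr[2]=2
Ev 4: PC=2 idx=2 pred=T actual=N -> ctr[2]=1
Ev 5: PC=1 idx=1 pred=N actual=T -> ctr[1]=1
Ev 6: PC=1 idx=1 pred=N actual=T -> ctr[1]=2
Ev 7: PC=2 idx=2 pred=N actual=T -> ctr[2]=2
Ev 8: PC=1 idx=1 pred=T actual=N -> ctr[1]=1
Ev 9: PC=2 idx=2 pred=T actual=N -> ctr[2]=1
Ev 10: PC=1 idx=1 pred=N actual=N -> ctr[1]=0
Ev 11: PC=1 idx=1 pred=N actual=N -> ctr[1]=0
Ev 12: PC=1 idx=1 pred=N actual=N -> ctr[1]=0
Ev 13: PC=7 idx=1 pred=N actual=T -> ctr[1]=1
Ev 14: PC=1 idx=1 pred=N actual=T -> ctr[1]=2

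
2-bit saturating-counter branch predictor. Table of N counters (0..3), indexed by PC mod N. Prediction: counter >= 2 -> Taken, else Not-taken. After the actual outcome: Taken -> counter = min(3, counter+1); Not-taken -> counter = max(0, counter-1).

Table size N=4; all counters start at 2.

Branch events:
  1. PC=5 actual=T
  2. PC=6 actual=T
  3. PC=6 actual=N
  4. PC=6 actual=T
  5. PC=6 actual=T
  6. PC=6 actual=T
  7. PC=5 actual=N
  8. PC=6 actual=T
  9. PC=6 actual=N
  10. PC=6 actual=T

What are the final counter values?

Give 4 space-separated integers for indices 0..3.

Ev 1: PC=5 idx=1 pred=T actual=T -> ctr[1]=3
Ev 2: PC=6 idx=2 pred=T actual=T -> ctr[2]=3
Ev 3: PC=6 idx=2 pred=T actual=N -> ctr[2]=2
Ev 4: PC=6 idx=2 pred=T actual=T -> ctr[2]=3
Ev 5: PC=6 idx=2 pred=T actual=T -> ctr[2]=3
Ev 6: PC=6 idx=2 pred=T actual=T -> ctr[2]=3
Ev 7: PC=5 idx=1 pred=T actual=N -> ctr[1]=2
Ev 8: PC=6 idx=2 pred=T actual=T -> ctr[2]=3
Ev 9: PC=6 idx=2 pred=T actual=N -> ctr[2]=2
Ev 10: PC=6 idx=2 pred=T actual=T -> ctr[2]=3

Answer: 2 2 3 2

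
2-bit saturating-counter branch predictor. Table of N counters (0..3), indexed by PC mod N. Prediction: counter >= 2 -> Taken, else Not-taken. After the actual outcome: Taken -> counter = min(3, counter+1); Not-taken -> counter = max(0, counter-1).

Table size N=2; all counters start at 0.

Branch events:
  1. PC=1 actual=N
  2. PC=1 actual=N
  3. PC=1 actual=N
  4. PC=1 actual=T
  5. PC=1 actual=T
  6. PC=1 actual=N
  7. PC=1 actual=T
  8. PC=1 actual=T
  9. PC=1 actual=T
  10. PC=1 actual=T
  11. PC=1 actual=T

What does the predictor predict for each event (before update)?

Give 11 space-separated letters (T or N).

Answer: N N N N N T N T T T T

Derivation:
Ev 1: PC=1 idx=1 pred=N actual=N -> ctr[1]=0
Ev 2: PC=1 idx=1 pred=N actual=N -> ctr[1]=0
Ev 3: PC=1 idx=1 pred=N actual=N -> ctr[1]=0
Ev 4: PC=1 idx=1 pred=N actual=T -> ctr[1]=1
Ev 5: PC=1 idx=1 pred=N actual=T -> ctr[1]=2
Ev 6: PC=1 idx=1 pred=T actual=N -> ctr[1]=1
Ev 7: PC=1 idx=1 pred=N actual=T -> ctr[1]=2
Ev 8: PC=1 idx=1 pred=T actual=T -> ctr[1]=3
Ev 9: PC=1 idx=1 pred=T actual=T -> ctr[1]=3
Ev 10: PC=1 idx=1 pred=T actual=T -> ctr[1]=3
Ev 11: PC=1 idx=1 pred=T actual=T -> ctr[1]=3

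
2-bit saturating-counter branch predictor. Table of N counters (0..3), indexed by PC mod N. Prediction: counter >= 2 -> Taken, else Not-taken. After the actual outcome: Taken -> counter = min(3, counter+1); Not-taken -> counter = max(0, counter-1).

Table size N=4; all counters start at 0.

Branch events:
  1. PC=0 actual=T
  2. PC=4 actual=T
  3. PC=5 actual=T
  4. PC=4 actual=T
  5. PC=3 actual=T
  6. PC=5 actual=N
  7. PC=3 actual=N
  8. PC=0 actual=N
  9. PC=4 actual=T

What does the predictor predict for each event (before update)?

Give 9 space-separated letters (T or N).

Answer: N N N T N N N T T

Derivation:
Ev 1: PC=0 idx=0 pred=N actual=T -> ctr[0]=1
Ev 2: PC=4 idx=0 pred=N actual=T -> ctr[0]=2
Ev 3: PC=5 idx=1 pred=N actual=T -> ctr[1]=1
Ev 4: PC=4 idx=0 pred=T actual=T -> ctr[0]=3
Ev 5: PC=3 idx=3 pred=N actual=T -> ctr[3]=1
Ev 6: PC=5 idx=1 pred=N actual=N -> ctr[1]=0
Ev 7: PC=3 idx=3 pred=N actual=N -> ctr[3]=0
Ev 8: PC=0 idx=0 pred=T actual=N -> ctr[0]=2
Ev 9: PC=4 idx=0 pred=T actual=T -> ctr[0]=3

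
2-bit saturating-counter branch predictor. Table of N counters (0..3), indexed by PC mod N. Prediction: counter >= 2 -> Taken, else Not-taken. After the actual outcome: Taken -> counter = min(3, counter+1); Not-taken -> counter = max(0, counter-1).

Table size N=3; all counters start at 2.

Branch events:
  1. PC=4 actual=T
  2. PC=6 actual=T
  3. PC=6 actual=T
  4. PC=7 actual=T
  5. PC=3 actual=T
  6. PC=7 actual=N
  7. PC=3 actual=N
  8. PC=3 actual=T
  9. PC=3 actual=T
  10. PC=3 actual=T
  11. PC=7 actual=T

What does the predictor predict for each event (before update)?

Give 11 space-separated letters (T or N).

Answer: T T T T T T T T T T T

Derivation:
Ev 1: PC=4 idx=1 pred=T actual=T -> ctr[1]=3
Ev 2: PC=6 idx=0 pred=T actual=T -> ctr[0]=3
Ev 3: PC=6 idx=0 pred=T actual=T -> ctr[0]=3
Ev 4: PC=7 idx=1 pred=T actual=T -> ctr[1]=3
Ev 5: PC=3 idx=0 pred=T actual=T -> ctr[0]=3
Ev 6: PC=7 idx=1 pred=T actual=N -> ctr[1]=2
Ev 7: PC=3 idx=0 pred=T actual=N -> ctr[0]=2
Ev 8: PC=3 idx=0 pred=T actual=T -> ctr[0]=3
Ev 9: PC=3 idx=0 pred=T actual=T -> ctr[0]=3
Ev 10: PC=3 idx=0 pred=T actual=T -> ctr[0]=3
Ev 11: PC=7 idx=1 pred=T actual=T -> ctr[1]=3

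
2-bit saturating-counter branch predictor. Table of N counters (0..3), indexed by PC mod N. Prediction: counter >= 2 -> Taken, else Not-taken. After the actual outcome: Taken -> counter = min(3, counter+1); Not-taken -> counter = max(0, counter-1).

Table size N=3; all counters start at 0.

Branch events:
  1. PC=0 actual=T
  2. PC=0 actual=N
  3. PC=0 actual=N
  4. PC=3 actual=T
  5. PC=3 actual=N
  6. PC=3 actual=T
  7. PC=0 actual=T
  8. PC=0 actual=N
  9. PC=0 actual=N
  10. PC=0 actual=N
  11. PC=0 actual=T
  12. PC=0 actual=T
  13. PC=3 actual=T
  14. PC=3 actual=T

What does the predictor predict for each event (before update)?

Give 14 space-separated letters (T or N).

Answer: N N N N N N N T N N N N T T

Derivation:
Ev 1: PC=0 idx=0 pred=N actual=T -> ctr[0]=1
Ev 2: PC=0 idx=0 pred=N actual=N -> ctr[0]=0
Ev 3: PC=0 idx=0 pred=N actual=N -> ctr[0]=0
Ev 4: PC=3 idx=0 pred=N actual=T -> ctr[0]=1
Ev 5: PC=3 idx=0 pred=N actual=N -> ctr[0]=0
Ev 6: PC=3 idx=0 pred=N actual=T -> ctr[0]=1
Ev 7: PC=0 idx=0 pred=N actual=T -> ctr[0]=2
Ev 8: PC=0 idx=0 pred=T actual=N -> ctr[0]=1
Ev 9: PC=0 idx=0 pred=N actual=N -> ctr[0]=0
Ev 10: PC=0 idx=0 pred=N actual=N -> ctr[0]=0
Ev 11: PC=0 idx=0 pred=N actual=T -> ctr[0]=1
Ev 12: PC=0 idx=0 pred=N actual=T -> ctr[0]=2
Ev 13: PC=3 idx=0 pred=T actual=T -> ctr[0]=3
Ev 14: PC=3 idx=0 pred=T actual=T -> ctr[0]=3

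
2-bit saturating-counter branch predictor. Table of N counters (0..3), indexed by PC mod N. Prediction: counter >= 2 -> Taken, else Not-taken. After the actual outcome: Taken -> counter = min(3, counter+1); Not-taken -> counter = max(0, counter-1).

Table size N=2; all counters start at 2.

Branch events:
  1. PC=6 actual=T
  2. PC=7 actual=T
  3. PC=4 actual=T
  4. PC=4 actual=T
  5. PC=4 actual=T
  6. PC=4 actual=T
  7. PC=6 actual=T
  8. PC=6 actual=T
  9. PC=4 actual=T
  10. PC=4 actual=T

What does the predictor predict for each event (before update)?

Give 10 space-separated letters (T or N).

Answer: T T T T T T T T T T

Derivation:
Ev 1: PC=6 idx=0 pred=T actual=T -> ctr[0]=3
Ev 2: PC=7 idx=1 pred=T actual=T -> ctr[1]=3
Ev 3: PC=4 idx=0 pred=T actual=T -> ctr[0]=3
Ev 4: PC=4 idx=0 pred=T actual=T -> ctr[0]=3
Ev 5: PC=4 idx=0 pred=T actual=T -> ctr[0]=3
Ev 6: PC=4 idx=0 pred=T actual=T -> ctr[0]=3
Ev 7: PC=6 idx=0 pred=T actual=T -> ctr[0]=3
Ev 8: PC=6 idx=0 pred=T actual=T -> ctr[0]=3
Ev 9: PC=4 idx=0 pred=T actual=T -> ctr[0]=3
Ev 10: PC=4 idx=0 pred=T actual=T -> ctr[0]=3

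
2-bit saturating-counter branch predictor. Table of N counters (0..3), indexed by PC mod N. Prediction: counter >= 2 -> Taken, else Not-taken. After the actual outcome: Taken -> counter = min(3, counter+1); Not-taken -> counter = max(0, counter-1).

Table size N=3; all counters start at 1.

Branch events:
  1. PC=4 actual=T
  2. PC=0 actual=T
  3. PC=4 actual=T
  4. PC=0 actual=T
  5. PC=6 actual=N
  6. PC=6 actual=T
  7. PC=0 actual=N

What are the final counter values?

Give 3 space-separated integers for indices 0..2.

Answer: 2 3 1

Derivation:
Ev 1: PC=4 idx=1 pred=N actual=T -> ctr[1]=2
Ev 2: PC=0 idx=0 pred=N actual=T -> ctr[0]=2
Ev 3: PC=4 idx=1 pred=T actual=T -> ctr[1]=3
Ev 4: PC=0 idx=0 pred=T actual=T -> ctr[0]=3
Ev 5: PC=6 idx=0 pred=T actual=N -> ctr[0]=2
Ev 6: PC=6 idx=0 pred=T actual=T -> ctr[0]=3
Ev 7: PC=0 idx=0 pred=T actual=N -> ctr[0]=2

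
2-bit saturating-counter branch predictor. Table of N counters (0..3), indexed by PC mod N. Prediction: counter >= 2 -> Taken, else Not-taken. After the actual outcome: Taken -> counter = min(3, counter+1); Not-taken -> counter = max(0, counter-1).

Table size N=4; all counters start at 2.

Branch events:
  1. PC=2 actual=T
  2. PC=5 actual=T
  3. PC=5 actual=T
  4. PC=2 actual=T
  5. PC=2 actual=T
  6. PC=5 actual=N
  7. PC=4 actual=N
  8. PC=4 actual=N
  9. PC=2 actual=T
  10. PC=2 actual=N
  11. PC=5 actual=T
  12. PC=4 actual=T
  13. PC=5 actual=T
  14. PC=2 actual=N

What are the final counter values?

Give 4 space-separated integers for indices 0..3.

Ev 1: PC=2 idx=2 pred=T actual=T -> ctr[2]=3
Ev 2: PC=5 idx=1 pred=T actual=T -> ctr[1]=3
Ev 3: PC=5 idx=1 pred=T actual=T -> ctr[1]=3
Ev 4: PC=2 idx=2 pred=T actual=T -> ctr[2]=3
Ev 5: PC=2 idx=2 pred=T actual=T -> ctr[2]=3
Ev 6: PC=5 idx=1 pred=T actual=N -> ctr[1]=2
Ev 7: PC=4 idx=0 pred=T actual=N -> ctr[0]=1
Ev 8: PC=4 idx=0 pred=N actual=N -> ctr[0]=0
Ev 9: PC=2 idx=2 pred=T actual=T -> ctr[2]=3
Ev 10: PC=2 idx=2 pred=T actual=N -> ctr[2]=2
Ev 11: PC=5 idx=1 pred=T actual=T -> ctr[1]=3
Ev 12: PC=4 idx=0 pred=N actual=T -> ctr[0]=1
Ev 13: PC=5 idx=1 pred=T actual=T -> ctr[1]=3
Ev 14: PC=2 idx=2 pred=T actual=N -> ctr[2]=1

Answer: 1 3 1 2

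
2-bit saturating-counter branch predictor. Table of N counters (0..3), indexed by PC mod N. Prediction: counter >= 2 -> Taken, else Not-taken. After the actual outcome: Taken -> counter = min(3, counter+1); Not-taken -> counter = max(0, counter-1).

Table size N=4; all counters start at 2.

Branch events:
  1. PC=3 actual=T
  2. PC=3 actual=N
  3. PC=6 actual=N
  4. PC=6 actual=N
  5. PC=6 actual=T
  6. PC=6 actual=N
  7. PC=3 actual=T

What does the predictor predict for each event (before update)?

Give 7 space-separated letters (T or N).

Answer: T T T N N N T

Derivation:
Ev 1: PC=3 idx=3 pred=T actual=T -> ctr[3]=3
Ev 2: PC=3 idx=3 pred=T actual=N -> ctr[3]=2
Ev 3: PC=6 idx=2 pred=T actual=N -> ctr[2]=1
Ev 4: PC=6 idx=2 pred=N actual=N -> ctr[2]=0
Ev 5: PC=6 idx=2 pred=N actual=T -> ctr[2]=1
Ev 6: PC=6 idx=2 pred=N actual=N -> ctr[2]=0
Ev 7: PC=3 idx=3 pred=T actual=T -> ctr[3]=3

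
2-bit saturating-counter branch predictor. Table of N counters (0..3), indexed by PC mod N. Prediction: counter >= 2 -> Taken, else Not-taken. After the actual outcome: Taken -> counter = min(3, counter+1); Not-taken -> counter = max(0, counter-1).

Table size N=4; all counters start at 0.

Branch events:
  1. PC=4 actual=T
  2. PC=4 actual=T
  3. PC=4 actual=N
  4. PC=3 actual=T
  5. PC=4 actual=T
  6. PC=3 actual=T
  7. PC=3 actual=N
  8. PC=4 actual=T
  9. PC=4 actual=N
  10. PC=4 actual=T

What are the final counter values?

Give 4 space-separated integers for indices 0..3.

Ev 1: PC=4 idx=0 pred=N actual=T -> ctr[0]=1
Ev 2: PC=4 idx=0 pred=N actual=T -> ctr[0]=2
Ev 3: PC=4 idx=0 pred=T actual=N -> ctr[0]=1
Ev 4: PC=3 idx=3 pred=N actual=T -> ctr[3]=1
Ev 5: PC=4 idx=0 pred=N actual=T -> ctr[0]=2
Ev 6: PC=3 idx=3 pred=N actual=T -> ctr[3]=2
Ev 7: PC=3 idx=3 pred=T actual=N -> ctr[3]=1
Ev 8: PC=4 idx=0 pred=T actual=T -> ctr[0]=3
Ev 9: PC=4 idx=0 pred=T actual=N -> ctr[0]=2
Ev 10: PC=4 idx=0 pred=T actual=T -> ctr[0]=3

Answer: 3 0 0 1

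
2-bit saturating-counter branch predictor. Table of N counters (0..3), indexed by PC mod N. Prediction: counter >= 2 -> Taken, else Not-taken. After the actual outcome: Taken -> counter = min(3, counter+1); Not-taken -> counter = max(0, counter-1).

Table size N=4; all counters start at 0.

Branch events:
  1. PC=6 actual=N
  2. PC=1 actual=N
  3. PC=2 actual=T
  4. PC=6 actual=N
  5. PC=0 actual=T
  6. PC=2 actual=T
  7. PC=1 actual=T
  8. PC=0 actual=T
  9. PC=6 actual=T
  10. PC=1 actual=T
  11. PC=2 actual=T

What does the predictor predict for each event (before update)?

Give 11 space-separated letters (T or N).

Answer: N N N N N N N N N N T

Derivation:
Ev 1: PC=6 idx=2 pred=N actual=N -> ctr[2]=0
Ev 2: PC=1 idx=1 pred=N actual=N -> ctr[1]=0
Ev 3: PC=2 idx=2 pred=N actual=T -> ctr[2]=1
Ev 4: PC=6 idx=2 pred=N actual=N -> ctr[2]=0
Ev 5: PC=0 idx=0 pred=N actual=T -> ctr[0]=1
Ev 6: PC=2 idx=2 pred=N actual=T -> ctr[2]=1
Ev 7: PC=1 idx=1 pred=N actual=T -> ctr[1]=1
Ev 8: PC=0 idx=0 pred=N actual=T -> ctr[0]=2
Ev 9: PC=6 idx=2 pred=N actual=T -> ctr[2]=2
Ev 10: PC=1 idx=1 pred=N actual=T -> ctr[1]=2
Ev 11: PC=2 idx=2 pred=T actual=T -> ctr[2]=3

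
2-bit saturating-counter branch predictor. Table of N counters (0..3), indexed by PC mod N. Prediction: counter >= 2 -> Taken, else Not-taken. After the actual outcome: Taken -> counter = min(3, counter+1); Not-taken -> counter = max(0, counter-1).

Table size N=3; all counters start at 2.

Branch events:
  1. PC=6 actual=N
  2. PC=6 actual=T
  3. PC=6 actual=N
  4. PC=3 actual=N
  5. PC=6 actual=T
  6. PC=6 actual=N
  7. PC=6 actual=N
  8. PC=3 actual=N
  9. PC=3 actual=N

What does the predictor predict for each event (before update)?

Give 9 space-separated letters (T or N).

Ev 1: PC=6 idx=0 pred=T actual=N -> ctr[0]=1
Ev 2: PC=6 idx=0 pred=N actual=T -> ctr[0]=2
Ev 3: PC=6 idx=0 pred=T actual=N -> ctr[0]=1
Ev 4: PC=3 idx=0 pred=N actual=N -> ctr[0]=0
Ev 5: PC=6 idx=0 pred=N actual=T -> ctr[0]=1
Ev 6: PC=6 idx=0 pred=N actual=N -> ctr[0]=0
Ev 7: PC=6 idx=0 pred=N actual=N -> ctr[0]=0
Ev 8: PC=3 idx=0 pred=N actual=N -> ctr[0]=0
Ev 9: PC=3 idx=0 pred=N actual=N -> ctr[0]=0

Answer: T N T N N N N N N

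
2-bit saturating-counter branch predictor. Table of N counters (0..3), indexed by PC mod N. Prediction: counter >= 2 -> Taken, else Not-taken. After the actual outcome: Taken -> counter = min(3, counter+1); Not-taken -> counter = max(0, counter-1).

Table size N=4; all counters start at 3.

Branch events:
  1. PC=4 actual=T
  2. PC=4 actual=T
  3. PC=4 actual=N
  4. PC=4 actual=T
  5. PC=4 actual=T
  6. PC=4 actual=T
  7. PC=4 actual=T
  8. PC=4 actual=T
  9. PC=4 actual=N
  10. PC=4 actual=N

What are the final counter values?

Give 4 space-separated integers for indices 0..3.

Ev 1: PC=4 idx=0 pred=T actual=T -> ctr[0]=3
Ev 2: PC=4 idx=0 pred=T actual=T -> ctr[0]=3
Ev 3: PC=4 idx=0 pred=T actual=N -> ctr[0]=2
Ev 4: PC=4 idx=0 pred=T actual=T -> ctr[0]=3
Ev 5: PC=4 idx=0 pred=T actual=T -> ctr[0]=3
Ev 6: PC=4 idx=0 pred=T actual=T -> ctr[0]=3
Ev 7: PC=4 idx=0 pred=T actual=T -> ctr[0]=3
Ev 8: PC=4 idx=0 pred=T actual=T -> ctr[0]=3
Ev 9: PC=4 idx=0 pred=T actual=N -> ctr[0]=2
Ev 10: PC=4 idx=0 pred=T actual=N -> ctr[0]=1

Answer: 1 3 3 3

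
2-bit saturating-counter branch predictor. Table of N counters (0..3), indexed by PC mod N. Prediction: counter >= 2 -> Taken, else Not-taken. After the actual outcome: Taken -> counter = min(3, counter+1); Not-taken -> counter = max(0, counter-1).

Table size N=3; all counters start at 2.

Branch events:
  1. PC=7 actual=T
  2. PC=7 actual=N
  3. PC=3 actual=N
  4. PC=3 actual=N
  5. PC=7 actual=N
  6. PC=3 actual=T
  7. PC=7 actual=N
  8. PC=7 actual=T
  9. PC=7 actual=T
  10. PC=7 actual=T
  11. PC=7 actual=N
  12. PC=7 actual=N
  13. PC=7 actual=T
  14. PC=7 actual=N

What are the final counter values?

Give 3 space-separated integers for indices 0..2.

Ev 1: PC=7 idx=1 pred=T actual=T -> ctr[1]=3
Ev 2: PC=7 idx=1 pred=T actual=N -> ctr[1]=2
Ev 3: PC=3 idx=0 pred=T actual=N -> ctr[0]=1
Ev 4: PC=3 idx=0 pred=N actual=N -> ctr[0]=0
Ev 5: PC=7 idx=1 pred=T actual=N -> ctr[1]=1
Ev 6: PC=3 idx=0 pred=N actual=T -> ctr[0]=1
Ev 7: PC=7 idx=1 pred=N actual=N -> ctr[1]=0
Ev 8: PC=7 idx=1 pred=N actual=T -> ctr[1]=1
Ev 9: PC=7 idx=1 pred=N actual=T -> ctr[1]=2
Ev 10: PC=7 idx=1 pred=T actual=T -> ctr[1]=3
Ev 11: PC=7 idx=1 pred=T actual=N -> ctr[1]=2
Ev 12: PC=7 idx=1 pred=T actual=N -> ctr[1]=1
Ev 13: PC=7 idx=1 pred=N actual=T -> ctr[1]=2
Ev 14: PC=7 idx=1 pred=T actual=N -> ctr[1]=1

Answer: 1 1 2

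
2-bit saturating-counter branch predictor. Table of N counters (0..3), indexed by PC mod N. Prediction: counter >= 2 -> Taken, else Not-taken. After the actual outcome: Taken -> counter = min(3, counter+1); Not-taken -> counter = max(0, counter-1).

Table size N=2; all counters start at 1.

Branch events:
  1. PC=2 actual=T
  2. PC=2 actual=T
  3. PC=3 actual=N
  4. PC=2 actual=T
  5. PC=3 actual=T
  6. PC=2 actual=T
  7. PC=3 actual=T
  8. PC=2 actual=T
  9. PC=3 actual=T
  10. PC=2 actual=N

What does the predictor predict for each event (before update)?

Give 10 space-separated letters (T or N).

Answer: N T N T N T N T T T

Derivation:
Ev 1: PC=2 idx=0 pred=N actual=T -> ctr[0]=2
Ev 2: PC=2 idx=0 pred=T actual=T -> ctr[0]=3
Ev 3: PC=3 idx=1 pred=N actual=N -> ctr[1]=0
Ev 4: PC=2 idx=0 pred=T actual=T -> ctr[0]=3
Ev 5: PC=3 idx=1 pred=N actual=T -> ctr[1]=1
Ev 6: PC=2 idx=0 pred=T actual=T -> ctr[0]=3
Ev 7: PC=3 idx=1 pred=N actual=T -> ctr[1]=2
Ev 8: PC=2 idx=0 pred=T actual=T -> ctr[0]=3
Ev 9: PC=3 idx=1 pred=T actual=T -> ctr[1]=3
Ev 10: PC=2 idx=0 pred=T actual=N -> ctr[0]=2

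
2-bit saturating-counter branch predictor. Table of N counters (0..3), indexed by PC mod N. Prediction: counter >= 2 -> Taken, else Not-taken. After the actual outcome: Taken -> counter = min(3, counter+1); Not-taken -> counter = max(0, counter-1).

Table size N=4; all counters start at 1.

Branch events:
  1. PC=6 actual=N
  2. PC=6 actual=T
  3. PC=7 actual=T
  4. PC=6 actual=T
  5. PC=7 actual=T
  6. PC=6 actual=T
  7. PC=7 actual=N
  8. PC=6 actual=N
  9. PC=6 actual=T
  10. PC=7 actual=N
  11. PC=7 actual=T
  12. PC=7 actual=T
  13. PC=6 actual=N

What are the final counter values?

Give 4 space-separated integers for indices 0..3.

Answer: 1 1 2 3

Derivation:
Ev 1: PC=6 idx=2 pred=N actual=N -> ctr[2]=0
Ev 2: PC=6 idx=2 pred=N actual=T -> ctr[2]=1
Ev 3: PC=7 idx=3 pred=N actual=T -> ctr[3]=2
Ev 4: PC=6 idx=2 pred=N actual=T -> ctr[2]=2
Ev 5: PC=7 idx=3 pred=T actual=T -> ctr[3]=3
Ev 6: PC=6 idx=2 pred=T actual=T -> ctr[2]=3
Ev 7: PC=7 idx=3 pred=T actual=N -> ctr[3]=2
Ev 8: PC=6 idx=2 pred=T actual=N -> ctr[2]=2
Ev 9: PC=6 idx=2 pred=T actual=T -> ctr[2]=3
Ev 10: PC=7 idx=3 pred=T actual=N -> ctr[3]=1
Ev 11: PC=7 idx=3 pred=N actual=T -> ctr[3]=2
Ev 12: PC=7 idx=3 pred=T actual=T -> ctr[3]=3
Ev 13: PC=6 idx=2 pred=T actual=N -> ctr[2]=2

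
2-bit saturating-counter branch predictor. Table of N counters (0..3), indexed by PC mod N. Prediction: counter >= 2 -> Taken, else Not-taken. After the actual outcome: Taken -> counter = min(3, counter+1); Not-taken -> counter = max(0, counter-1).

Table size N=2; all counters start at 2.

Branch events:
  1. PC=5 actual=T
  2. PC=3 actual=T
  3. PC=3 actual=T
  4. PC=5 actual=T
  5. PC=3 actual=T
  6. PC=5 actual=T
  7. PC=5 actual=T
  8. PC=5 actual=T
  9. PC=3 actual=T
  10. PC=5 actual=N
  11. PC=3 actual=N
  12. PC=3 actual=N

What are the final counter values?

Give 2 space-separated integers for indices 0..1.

Ev 1: PC=5 idx=1 pred=T actual=T -> ctr[1]=3
Ev 2: PC=3 idx=1 pred=T actual=T -> ctr[1]=3
Ev 3: PC=3 idx=1 pred=T actual=T -> ctr[1]=3
Ev 4: PC=5 idx=1 pred=T actual=T -> ctr[1]=3
Ev 5: PC=3 idx=1 pred=T actual=T -> ctr[1]=3
Ev 6: PC=5 idx=1 pred=T actual=T -> ctr[1]=3
Ev 7: PC=5 idx=1 pred=T actual=T -> ctr[1]=3
Ev 8: PC=5 idx=1 pred=T actual=T -> ctr[1]=3
Ev 9: PC=3 idx=1 pred=T actual=T -> ctr[1]=3
Ev 10: PC=5 idx=1 pred=T actual=N -> ctr[1]=2
Ev 11: PC=3 idx=1 pred=T actual=N -> ctr[1]=1
Ev 12: PC=3 idx=1 pred=N actual=N -> ctr[1]=0

Answer: 2 0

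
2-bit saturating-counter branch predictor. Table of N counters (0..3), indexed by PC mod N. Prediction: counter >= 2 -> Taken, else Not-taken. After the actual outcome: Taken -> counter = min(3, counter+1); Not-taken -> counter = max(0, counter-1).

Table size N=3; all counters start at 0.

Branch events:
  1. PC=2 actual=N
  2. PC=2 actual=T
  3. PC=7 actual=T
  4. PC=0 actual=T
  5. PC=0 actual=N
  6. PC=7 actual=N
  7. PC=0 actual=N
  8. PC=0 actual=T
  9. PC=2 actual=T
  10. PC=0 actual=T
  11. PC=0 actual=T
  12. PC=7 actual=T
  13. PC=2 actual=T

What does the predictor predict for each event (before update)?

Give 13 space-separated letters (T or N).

Ev 1: PC=2 idx=2 pred=N actual=N -> ctr[2]=0
Ev 2: PC=2 idx=2 pred=N actual=T -> ctr[2]=1
Ev 3: PC=7 idx=1 pred=N actual=T -> ctr[1]=1
Ev 4: PC=0 idx=0 pred=N actual=T -> ctr[0]=1
Ev 5: PC=0 idx=0 pred=N actual=N -> ctr[0]=0
Ev 6: PC=7 idx=1 pred=N actual=N -> ctr[1]=0
Ev 7: PC=0 idx=0 pred=N actual=N -> ctr[0]=0
Ev 8: PC=0 idx=0 pred=N actual=T -> ctr[0]=1
Ev 9: PC=2 idx=2 pred=N actual=T -> ctr[2]=2
Ev 10: PC=0 idx=0 pred=N actual=T -> ctr[0]=2
Ev 11: PC=0 idx=0 pred=T actual=T -> ctr[0]=3
Ev 12: PC=7 idx=1 pred=N actual=T -> ctr[1]=1
Ev 13: PC=2 idx=2 pred=T actual=T -> ctr[2]=3

Answer: N N N N N N N N N N T N T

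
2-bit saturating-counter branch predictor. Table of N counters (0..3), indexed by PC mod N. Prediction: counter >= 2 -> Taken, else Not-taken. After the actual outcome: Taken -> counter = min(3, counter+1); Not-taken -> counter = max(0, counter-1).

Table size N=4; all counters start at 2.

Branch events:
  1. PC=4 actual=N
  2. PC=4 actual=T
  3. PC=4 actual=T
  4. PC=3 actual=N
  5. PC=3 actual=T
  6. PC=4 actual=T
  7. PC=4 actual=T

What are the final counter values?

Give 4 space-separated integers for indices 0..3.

Answer: 3 2 2 2

Derivation:
Ev 1: PC=4 idx=0 pred=T actual=N -> ctr[0]=1
Ev 2: PC=4 idx=0 pred=N actual=T -> ctr[0]=2
Ev 3: PC=4 idx=0 pred=T actual=T -> ctr[0]=3
Ev 4: PC=3 idx=3 pred=T actual=N -> ctr[3]=1
Ev 5: PC=3 idx=3 pred=N actual=T -> ctr[3]=2
Ev 6: PC=4 idx=0 pred=T actual=T -> ctr[0]=3
Ev 7: PC=4 idx=0 pred=T actual=T -> ctr[0]=3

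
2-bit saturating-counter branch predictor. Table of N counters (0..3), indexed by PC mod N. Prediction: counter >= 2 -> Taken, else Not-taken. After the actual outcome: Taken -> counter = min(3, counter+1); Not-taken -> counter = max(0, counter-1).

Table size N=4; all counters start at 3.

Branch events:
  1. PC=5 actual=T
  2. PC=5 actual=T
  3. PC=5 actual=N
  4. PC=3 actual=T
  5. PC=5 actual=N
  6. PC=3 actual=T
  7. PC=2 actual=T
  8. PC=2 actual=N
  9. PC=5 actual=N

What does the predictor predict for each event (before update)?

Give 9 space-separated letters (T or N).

Ev 1: PC=5 idx=1 pred=T actual=T -> ctr[1]=3
Ev 2: PC=5 idx=1 pred=T actual=T -> ctr[1]=3
Ev 3: PC=5 idx=1 pred=T actual=N -> ctr[1]=2
Ev 4: PC=3 idx=3 pred=T actual=T -> ctr[3]=3
Ev 5: PC=5 idx=1 pred=T actual=N -> ctr[1]=1
Ev 6: PC=3 idx=3 pred=T actual=T -> ctr[3]=3
Ev 7: PC=2 idx=2 pred=T actual=T -> ctr[2]=3
Ev 8: PC=2 idx=2 pred=T actual=N -> ctr[2]=2
Ev 9: PC=5 idx=1 pred=N actual=N -> ctr[1]=0

Answer: T T T T T T T T N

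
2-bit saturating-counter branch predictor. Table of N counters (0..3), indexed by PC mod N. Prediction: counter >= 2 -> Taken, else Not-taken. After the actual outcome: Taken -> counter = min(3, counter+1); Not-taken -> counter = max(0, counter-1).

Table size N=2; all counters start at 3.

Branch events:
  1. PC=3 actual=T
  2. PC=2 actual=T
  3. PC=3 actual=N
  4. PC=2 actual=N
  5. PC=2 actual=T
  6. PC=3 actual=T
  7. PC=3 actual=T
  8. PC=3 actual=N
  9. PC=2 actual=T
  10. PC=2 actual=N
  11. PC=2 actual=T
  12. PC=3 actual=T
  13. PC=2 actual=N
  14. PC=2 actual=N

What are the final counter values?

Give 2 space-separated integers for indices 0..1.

Answer: 1 3

Derivation:
Ev 1: PC=3 idx=1 pred=T actual=T -> ctr[1]=3
Ev 2: PC=2 idx=0 pred=T actual=T -> ctr[0]=3
Ev 3: PC=3 idx=1 pred=T actual=N -> ctr[1]=2
Ev 4: PC=2 idx=0 pred=T actual=N -> ctr[0]=2
Ev 5: PC=2 idx=0 pred=T actual=T -> ctr[0]=3
Ev 6: PC=3 idx=1 pred=T actual=T -> ctr[1]=3
Ev 7: PC=3 idx=1 pred=T actual=T -> ctr[1]=3
Ev 8: PC=3 idx=1 pred=T actual=N -> ctr[1]=2
Ev 9: PC=2 idx=0 pred=T actual=T -> ctr[0]=3
Ev 10: PC=2 idx=0 pred=T actual=N -> ctr[0]=2
Ev 11: PC=2 idx=0 pred=T actual=T -> ctr[0]=3
Ev 12: PC=3 idx=1 pred=T actual=T -> ctr[1]=3
Ev 13: PC=2 idx=0 pred=T actual=N -> ctr[0]=2
Ev 14: PC=2 idx=0 pred=T actual=N -> ctr[0]=1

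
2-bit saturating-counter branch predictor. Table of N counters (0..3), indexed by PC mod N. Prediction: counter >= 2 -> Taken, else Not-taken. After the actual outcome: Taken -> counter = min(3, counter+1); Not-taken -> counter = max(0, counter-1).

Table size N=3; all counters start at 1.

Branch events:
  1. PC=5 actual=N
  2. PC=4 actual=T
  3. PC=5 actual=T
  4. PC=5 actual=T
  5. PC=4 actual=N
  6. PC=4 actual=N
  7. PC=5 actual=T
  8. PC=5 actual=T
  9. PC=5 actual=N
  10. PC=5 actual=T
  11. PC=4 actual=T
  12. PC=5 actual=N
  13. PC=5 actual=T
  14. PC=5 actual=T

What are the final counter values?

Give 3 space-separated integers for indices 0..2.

Answer: 1 1 3

Derivation:
Ev 1: PC=5 idx=2 pred=N actual=N -> ctr[2]=0
Ev 2: PC=4 idx=1 pred=N actual=T -> ctr[1]=2
Ev 3: PC=5 idx=2 pred=N actual=T -> ctr[2]=1
Ev 4: PC=5 idx=2 pred=N actual=T -> ctr[2]=2
Ev 5: PC=4 idx=1 pred=T actual=N -> ctr[1]=1
Ev 6: PC=4 idx=1 pred=N actual=N -> ctr[1]=0
Ev 7: PC=5 idx=2 pred=T actual=T -> ctr[2]=3
Ev 8: PC=5 idx=2 pred=T actual=T -> ctr[2]=3
Ev 9: PC=5 idx=2 pred=T actual=N -> ctr[2]=2
Ev 10: PC=5 idx=2 pred=T actual=T -> ctr[2]=3
Ev 11: PC=4 idx=1 pred=N actual=T -> ctr[1]=1
Ev 12: PC=5 idx=2 pred=T actual=N -> ctr[2]=2
Ev 13: PC=5 idx=2 pred=T actual=T -> ctr[2]=3
Ev 14: PC=5 idx=2 pred=T actual=T -> ctr[2]=3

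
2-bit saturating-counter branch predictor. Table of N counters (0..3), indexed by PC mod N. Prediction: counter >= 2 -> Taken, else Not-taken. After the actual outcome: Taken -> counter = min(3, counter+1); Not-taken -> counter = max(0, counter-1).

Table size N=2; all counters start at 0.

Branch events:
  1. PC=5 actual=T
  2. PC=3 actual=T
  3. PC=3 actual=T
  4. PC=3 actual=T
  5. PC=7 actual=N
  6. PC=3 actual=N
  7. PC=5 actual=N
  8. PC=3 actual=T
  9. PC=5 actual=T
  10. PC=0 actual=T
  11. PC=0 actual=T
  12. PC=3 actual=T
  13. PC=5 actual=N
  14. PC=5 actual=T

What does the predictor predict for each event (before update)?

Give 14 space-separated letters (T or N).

Ev 1: PC=5 idx=1 pred=N actual=T -> ctr[1]=1
Ev 2: PC=3 idx=1 pred=N actual=T -> ctr[1]=2
Ev 3: PC=3 idx=1 pred=T actual=T -> ctr[1]=3
Ev 4: PC=3 idx=1 pred=T actual=T -> ctr[1]=3
Ev 5: PC=7 idx=1 pred=T actual=N -> ctr[1]=2
Ev 6: PC=3 idx=1 pred=T actual=N -> ctr[1]=1
Ev 7: PC=5 idx=1 pred=N actual=N -> ctr[1]=0
Ev 8: PC=3 idx=1 pred=N actual=T -> ctr[1]=1
Ev 9: PC=5 idx=1 pred=N actual=T -> ctr[1]=2
Ev 10: PC=0 idx=0 pred=N actual=T -> ctr[0]=1
Ev 11: PC=0 idx=0 pred=N actual=T -> ctr[0]=2
Ev 12: PC=3 idx=1 pred=T actual=T -> ctr[1]=3
Ev 13: PC=5 idx=1 pred=T actual=N -> ctr[1]=2
Ev 14: PC=5 idx=1 pred=T actual=T -> ctr[1]=3

Answer: N N T T T T N N N N N T T T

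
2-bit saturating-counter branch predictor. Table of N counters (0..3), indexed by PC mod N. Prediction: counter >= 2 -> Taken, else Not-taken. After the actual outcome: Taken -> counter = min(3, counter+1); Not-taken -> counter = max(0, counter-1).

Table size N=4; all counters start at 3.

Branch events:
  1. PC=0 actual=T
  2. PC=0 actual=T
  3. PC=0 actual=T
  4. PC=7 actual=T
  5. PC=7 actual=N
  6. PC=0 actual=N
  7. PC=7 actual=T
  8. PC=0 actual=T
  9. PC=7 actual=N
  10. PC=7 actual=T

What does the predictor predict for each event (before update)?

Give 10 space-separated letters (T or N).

Answer: T T T T T T T T T T

Derivation:
Ev 1: PC=0 idx=0 pred=T actual=T -> ctr[0]=3
Ev 2: PC=0 idx=0 pred=T actual=T -> ctr[0]=3
Ev 3: PC=0 idx=0 pred=T actual=T -> ctr[0]=3
Ev 4: PC=7 idx=3 pred=T actual=T -> ctr[3]=3
Ev 5: PC=7 idx=3 pred=T actual=N -> ctr[3]=2
Ev 6: PC=0 idx=0 pred=T actual=N -> ctr[0]=2
Ev 7: PC=7 idx=3 pred=T actual=T -> ctr[3]=3
Ev 8: PC=0 idx=0 pred=T actual=T -> ctr[0]=3
Ev 9: PC=7 idx=3 pred=T actual=N -> ctr[3]=2
Ev 10: PC=7 idx=3 pred=T actual=T -> ctr[3]=3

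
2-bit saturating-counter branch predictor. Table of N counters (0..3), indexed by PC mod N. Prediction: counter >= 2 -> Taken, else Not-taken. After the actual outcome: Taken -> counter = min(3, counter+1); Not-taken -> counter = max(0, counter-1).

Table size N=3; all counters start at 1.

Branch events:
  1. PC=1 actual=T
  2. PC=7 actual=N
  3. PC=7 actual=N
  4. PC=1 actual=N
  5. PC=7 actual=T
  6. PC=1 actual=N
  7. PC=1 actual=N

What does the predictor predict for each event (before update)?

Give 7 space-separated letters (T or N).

Ev 1: PC=1 idx=1 pred=N actual=T -> ctr[1]=2
Ev 2: PC=7 idx=1 pred=T actual=N -> ctr[1]=1
Ev 3: PC=7 idx=1 pred=N actual=N -> ctr[1]=0
Ev 4: PC=1 idx=1 pred=N actual=N -> ctr[1]=0
Ev 5: PC=7 idx=1 pred=N actual=T -> ctr[1]=1
Ev 6: PC=1 idx=1 pred=N actual=N -> ctr[1]=0
Ev 7: PC=1 idx=1 pred=N actual=N -> ctr[1]=0

Answer: N T N N N N N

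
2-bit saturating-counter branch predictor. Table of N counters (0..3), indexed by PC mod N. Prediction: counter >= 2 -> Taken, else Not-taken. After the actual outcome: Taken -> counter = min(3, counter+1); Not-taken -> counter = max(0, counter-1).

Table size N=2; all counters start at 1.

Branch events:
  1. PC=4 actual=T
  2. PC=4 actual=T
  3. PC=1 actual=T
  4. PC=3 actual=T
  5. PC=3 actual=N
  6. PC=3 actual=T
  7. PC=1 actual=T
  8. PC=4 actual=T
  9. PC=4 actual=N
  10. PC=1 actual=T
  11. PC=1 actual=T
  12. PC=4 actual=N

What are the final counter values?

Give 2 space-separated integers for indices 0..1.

Ev 1: PC=4 idx=0 pred=N actual=T -> ctr[0]=2
Ev 2: PC=4 idx=0 pred=T actual=T -> ctr[0]=3
Ev 3: PC=1 idx=1 pred=N actual=T -> ctr[1]=2
Ev 4: PC=3 idx=1 pred=T actual=T -> ctr[1]=3
Ev 5: PC=3 idx=1 pred=T actual=N -> ctr[1]=2
Ev 6: PC=3 idx=1 pred=T actual=T -> ctr[1]=3
Ev 7: PC=1 idx=1 pred=T actual=T -> ctr[1]=3
Ev 8: PC=4 idx=0 pred=T actual=T -> ctr[0]=3
Ev 9: PC=4 idx=0 pred=T actual=N -> ctr[0]=2
Ev 10: PC=1 idx=1 pred=T actual=T -> ctr[1]=3
Ev 11: PC=1 idx=1 pred=T actual=T -> ctr[1]=3
Ev 12: PC=4 idx=0 pred=T actual=N -> ctr[0]=1

Answer: 1 3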